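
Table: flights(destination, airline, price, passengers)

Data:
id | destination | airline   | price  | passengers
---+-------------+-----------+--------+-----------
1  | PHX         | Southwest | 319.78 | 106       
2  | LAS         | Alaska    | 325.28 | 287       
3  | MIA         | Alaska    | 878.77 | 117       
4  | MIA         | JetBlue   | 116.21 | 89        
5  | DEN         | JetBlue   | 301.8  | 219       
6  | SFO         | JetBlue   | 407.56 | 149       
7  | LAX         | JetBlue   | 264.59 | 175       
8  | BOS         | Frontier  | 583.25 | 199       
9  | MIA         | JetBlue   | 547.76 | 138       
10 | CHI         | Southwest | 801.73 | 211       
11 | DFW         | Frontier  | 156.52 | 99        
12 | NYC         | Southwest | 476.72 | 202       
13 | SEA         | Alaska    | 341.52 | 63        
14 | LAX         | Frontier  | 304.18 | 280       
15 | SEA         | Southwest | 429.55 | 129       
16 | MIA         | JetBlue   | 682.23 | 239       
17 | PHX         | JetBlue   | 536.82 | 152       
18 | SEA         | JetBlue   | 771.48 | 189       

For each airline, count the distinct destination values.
SELECT airline, COUNT(DISTINCT destination)
FROM flights
GROUP BY airline

Result:
  Alaska: 3 distinct
  Frontier: 3 distinct
  JetBlue: 6 distinct
  Southwest: 4 distinct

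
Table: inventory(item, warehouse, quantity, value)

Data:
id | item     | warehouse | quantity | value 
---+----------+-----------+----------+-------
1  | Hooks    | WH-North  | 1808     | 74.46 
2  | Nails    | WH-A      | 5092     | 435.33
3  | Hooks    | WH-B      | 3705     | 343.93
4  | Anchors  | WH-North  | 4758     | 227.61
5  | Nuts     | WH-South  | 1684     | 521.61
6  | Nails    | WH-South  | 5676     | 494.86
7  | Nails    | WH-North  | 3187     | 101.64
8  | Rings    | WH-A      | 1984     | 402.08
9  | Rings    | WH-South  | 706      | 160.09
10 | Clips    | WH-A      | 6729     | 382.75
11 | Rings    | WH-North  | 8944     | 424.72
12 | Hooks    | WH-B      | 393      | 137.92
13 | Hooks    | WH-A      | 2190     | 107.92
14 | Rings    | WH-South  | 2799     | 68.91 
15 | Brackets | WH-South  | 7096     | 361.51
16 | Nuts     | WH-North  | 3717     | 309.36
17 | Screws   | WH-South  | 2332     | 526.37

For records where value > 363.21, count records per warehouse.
SELECT warehouse, COUNT(*)
FROM inventory
WHERE value > 363.21
GROUP BY warehouse

Note: WHERE filters rows before grouping.

Result:
  WH-A: 3
  WH-North: 1
  WH-South: 3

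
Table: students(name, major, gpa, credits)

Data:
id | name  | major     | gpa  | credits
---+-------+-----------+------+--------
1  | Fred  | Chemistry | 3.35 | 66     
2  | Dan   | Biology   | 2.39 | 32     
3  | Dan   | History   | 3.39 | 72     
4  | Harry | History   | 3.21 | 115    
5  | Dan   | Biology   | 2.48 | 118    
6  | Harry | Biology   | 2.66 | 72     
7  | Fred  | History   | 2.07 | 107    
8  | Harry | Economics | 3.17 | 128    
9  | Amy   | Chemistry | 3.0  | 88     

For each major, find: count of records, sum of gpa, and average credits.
SELECT major,
       COUNT(*) as cnt,
       SUM(gpa) as total_gpa,
       AVG(credits) as avg_credits
FROM students
GROUP BY major

Result:
  Biology: 3 records, 7.53 total gpa, 74.00 avg credits
  Chemistry: 2 records, 6.35 total gpa, 77.00 avg credits
  Economics: 1 records, 3.17 total gpa, 128.00 avg credits
  History: 3 records, 8.67 total gpa, 98.00 avg credits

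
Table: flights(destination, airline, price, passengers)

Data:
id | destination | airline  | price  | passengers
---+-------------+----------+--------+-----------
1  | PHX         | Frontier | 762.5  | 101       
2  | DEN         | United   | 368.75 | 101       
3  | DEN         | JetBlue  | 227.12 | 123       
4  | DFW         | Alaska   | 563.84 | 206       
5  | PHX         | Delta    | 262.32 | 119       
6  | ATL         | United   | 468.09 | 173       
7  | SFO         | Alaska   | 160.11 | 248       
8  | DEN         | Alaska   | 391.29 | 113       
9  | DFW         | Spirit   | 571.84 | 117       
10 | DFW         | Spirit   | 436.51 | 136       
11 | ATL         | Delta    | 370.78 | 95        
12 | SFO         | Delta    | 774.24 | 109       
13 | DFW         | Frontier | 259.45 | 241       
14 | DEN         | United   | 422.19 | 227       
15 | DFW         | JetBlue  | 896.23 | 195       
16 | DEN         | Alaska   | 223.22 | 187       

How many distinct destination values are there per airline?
SELECT airline, COUNT(DISTINCT destination)
FROM flights
GROUP BY airline

Result:
  Alaska: 3 distinct
  Delta: 3 distinct
  Frontier: 2 distinct
  JetBlue: 2 distinct
  Spirit: 1 distinct
  United: 2 distinct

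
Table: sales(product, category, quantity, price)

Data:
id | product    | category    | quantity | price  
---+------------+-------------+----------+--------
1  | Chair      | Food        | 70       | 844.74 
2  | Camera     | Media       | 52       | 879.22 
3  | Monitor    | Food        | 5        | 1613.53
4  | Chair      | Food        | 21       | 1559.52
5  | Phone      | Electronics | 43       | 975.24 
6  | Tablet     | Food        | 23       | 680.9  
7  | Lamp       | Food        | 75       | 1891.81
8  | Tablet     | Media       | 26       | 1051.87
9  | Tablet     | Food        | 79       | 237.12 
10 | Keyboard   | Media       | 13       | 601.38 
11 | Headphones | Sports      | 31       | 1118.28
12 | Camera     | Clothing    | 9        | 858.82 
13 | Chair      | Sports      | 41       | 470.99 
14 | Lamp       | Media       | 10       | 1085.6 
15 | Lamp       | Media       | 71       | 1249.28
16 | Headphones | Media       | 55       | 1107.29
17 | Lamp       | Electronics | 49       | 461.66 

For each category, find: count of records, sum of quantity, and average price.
SELECT category,
       COUNT(*) as cnt,
       SUM(quantity) as total_quantity,
       AVG(price) as avg_price
FROM sales
GROUP BY category

Result:
  Clothing: 1 records, 9 total quantity, 858.82 avg price
  Electronics: 2 records, 92 total quantity, 718.45 avg price
  Food: 6 records, 273 total quantity, 1137.94 avg price
  Media: 6 records, 227 total quantity, 995.77 avg price
  Sports: 2 records, 72 total quantity, 794.64 avg price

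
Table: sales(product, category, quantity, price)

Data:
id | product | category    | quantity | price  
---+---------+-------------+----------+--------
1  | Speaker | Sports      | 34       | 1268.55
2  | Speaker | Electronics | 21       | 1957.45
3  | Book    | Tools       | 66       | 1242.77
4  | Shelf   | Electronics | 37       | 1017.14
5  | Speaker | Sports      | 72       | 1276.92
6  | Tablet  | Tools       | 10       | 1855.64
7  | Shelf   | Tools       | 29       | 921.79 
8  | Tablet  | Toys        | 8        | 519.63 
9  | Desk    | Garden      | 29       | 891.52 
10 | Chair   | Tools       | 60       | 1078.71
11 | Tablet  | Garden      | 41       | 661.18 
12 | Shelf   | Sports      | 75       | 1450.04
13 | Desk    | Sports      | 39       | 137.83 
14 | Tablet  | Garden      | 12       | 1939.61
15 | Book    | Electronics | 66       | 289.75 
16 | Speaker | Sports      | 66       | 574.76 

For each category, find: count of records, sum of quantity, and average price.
SELECT category,
       COUNT(*) as cnt,
       SUM(quantity) as total_quantity,
       AVG(price) as avg_price
FROM sales
GROUP BY category

Result:
  Electronics: 3 records, 124 total quantity, 1088.11 avg price
  Garden: 3 records, 82 total quantity, 1164.10 avg price
  Sports: 5 records, 286 total quantity, 941.62 avg price
  Tools: 4 records, 165 total quantity, 1274.73 avg price
  Toys: 1 records, 8 total quantity, 519.63 avg price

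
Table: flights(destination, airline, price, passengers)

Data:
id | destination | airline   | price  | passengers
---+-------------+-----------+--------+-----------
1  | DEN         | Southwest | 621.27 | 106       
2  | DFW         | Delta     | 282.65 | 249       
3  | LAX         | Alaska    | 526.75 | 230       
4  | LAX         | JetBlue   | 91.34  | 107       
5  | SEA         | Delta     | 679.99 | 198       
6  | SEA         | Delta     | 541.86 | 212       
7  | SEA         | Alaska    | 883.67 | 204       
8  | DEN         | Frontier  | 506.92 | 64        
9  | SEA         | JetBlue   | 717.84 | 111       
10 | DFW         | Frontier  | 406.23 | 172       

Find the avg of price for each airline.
SELECT airline, AVG(price) as result
FROM flights
GROUP BY airline

Result:
  Alaska: 705.21
  Delta: 501.50
  Frontier: 456.58
  JetBlue: 404.59
  Southwest: 621.27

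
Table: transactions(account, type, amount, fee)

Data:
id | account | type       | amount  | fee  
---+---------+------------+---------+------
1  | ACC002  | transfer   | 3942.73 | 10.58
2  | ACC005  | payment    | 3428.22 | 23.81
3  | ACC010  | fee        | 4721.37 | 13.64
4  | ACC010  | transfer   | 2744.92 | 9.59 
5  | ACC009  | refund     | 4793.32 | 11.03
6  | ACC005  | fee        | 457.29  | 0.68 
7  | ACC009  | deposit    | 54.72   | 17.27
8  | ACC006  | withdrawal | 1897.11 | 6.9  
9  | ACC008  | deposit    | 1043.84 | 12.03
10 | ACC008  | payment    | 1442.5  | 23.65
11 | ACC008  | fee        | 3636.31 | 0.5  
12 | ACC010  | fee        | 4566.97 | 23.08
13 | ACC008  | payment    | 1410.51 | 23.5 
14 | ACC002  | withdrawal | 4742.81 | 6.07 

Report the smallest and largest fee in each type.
SELECT type, MIN(fee), MAX(fee)
FROM transactions
GROUP BY type

Result:
  deposit: min=12.03, max=17.27
  fee: min=0.50, max=23.08
  payment: min=23.50, max=23.81
  refund: min=11.03, max=11.03
  transfer: min=9.59, max=10.58
  withdrawal: min=6.07, max=6.90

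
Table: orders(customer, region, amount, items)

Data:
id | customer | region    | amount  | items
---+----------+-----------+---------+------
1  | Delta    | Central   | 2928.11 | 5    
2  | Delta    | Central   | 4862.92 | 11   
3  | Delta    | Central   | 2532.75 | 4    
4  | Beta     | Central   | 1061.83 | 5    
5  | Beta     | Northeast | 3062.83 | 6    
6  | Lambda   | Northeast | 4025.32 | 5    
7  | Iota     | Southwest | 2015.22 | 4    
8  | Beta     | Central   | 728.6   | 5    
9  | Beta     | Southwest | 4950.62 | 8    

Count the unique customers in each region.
SELECT region, COUNT(DISTINCT customer)
FROM orders
GROUP BY region

Result:
  Central: 2 distinct
  Northeast: 2 distinct
  Southwest: 2 distinct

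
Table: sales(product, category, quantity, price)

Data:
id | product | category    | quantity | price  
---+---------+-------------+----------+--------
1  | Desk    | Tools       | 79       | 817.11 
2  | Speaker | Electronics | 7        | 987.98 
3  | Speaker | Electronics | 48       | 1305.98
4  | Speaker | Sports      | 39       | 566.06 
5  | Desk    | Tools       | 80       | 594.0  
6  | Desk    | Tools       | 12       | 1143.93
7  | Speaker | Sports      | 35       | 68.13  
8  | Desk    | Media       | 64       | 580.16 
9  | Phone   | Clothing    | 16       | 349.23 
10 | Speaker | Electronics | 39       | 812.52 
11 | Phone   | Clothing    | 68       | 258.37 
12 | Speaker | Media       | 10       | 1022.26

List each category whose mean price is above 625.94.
SELECT category, AVG(price)
FROM sales
GROUP BY category
HAVING AVG(price) > 625.94

Result:
  Electronics: avg=1035.49
  Media: avg=801.21
  Tools: avg=851.68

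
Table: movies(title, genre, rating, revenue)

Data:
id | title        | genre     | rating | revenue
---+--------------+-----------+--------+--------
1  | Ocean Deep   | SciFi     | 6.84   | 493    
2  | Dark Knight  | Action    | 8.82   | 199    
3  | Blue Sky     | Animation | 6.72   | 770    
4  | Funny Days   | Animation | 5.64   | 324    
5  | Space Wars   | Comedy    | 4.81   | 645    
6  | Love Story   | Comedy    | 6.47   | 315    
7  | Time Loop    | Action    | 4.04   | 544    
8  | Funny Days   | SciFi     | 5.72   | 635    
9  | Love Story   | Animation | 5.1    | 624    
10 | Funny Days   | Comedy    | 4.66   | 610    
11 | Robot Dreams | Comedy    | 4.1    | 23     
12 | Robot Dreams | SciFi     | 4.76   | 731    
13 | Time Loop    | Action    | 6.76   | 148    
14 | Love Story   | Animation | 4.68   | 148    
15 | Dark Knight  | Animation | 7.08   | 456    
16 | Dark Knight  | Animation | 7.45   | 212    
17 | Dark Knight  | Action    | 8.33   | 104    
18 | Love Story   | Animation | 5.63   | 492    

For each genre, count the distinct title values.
SELECT genre, COUNT(DISTINCT title)
FROM movies
GROUP BY genre

Result:
  Action: 2 distinct
  Animation: 4 distinct
  Comedy: 4 distinct
  SciFi: 3 distinct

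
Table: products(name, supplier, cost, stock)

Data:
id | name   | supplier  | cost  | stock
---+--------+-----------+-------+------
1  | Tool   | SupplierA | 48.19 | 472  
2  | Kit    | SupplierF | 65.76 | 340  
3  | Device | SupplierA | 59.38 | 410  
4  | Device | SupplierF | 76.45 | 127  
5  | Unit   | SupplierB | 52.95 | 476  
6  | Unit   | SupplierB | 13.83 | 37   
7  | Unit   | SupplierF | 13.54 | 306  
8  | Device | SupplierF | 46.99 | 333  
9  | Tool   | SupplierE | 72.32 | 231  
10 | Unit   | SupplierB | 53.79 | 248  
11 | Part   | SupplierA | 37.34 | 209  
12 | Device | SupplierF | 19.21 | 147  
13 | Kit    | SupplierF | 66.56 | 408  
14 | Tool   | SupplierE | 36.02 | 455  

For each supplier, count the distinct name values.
SELECT supplier, COUNT(DISTINCT name)
FROM products
GROUP BY supplier

Result:
  SupplierA: 3 distinct
  SupplierB: 1 distinct
  SupplierE: 1 distinct
  SupplierF: 3 distinct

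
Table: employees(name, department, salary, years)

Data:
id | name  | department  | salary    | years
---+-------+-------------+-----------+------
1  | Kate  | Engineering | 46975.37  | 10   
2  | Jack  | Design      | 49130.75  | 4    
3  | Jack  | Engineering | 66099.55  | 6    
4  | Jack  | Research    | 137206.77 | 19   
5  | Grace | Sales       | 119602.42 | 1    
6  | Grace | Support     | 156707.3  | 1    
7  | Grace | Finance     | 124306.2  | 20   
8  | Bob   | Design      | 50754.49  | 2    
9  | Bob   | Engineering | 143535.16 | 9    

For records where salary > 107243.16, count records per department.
SELECT department, COUNT(*)
FROM employees
WHERE salary > 107243.16
GROUP BY department

Note: WHERE filters rows before grouping.

Result:
  Engineering: 1
  Finance: 1
  Research: 1
  Sales: 1
  Support: 1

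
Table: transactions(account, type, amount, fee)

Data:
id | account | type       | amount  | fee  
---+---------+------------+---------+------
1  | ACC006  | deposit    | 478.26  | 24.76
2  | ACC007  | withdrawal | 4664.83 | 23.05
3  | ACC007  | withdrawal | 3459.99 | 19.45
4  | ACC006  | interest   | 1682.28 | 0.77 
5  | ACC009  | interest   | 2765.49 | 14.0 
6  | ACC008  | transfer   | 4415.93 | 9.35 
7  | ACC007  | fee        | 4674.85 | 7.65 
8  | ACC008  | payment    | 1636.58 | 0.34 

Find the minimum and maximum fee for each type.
SELECT type, MIN(fee), MAX(fee)
FROM transactions
GROUP BY type

Result:
  deposit: min=24.76, max=24.76
  fee: min=7.65, max=7.65
  interest: min=0.77, max=14.00
  payment: min=0.34, max=0.34
  transfer: min=9.35, max=9.35
  withdrawal: min=19.45, max=23.05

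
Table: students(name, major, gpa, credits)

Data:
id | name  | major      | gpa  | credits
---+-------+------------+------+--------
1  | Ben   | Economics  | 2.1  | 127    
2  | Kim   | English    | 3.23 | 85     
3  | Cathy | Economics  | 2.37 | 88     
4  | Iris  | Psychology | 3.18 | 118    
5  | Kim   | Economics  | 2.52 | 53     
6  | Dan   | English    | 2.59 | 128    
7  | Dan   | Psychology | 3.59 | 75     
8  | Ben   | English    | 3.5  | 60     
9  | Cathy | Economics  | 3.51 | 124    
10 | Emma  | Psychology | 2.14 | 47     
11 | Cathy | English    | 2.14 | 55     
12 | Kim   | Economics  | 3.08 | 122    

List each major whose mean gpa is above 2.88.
SELECT major, AVG(gpa)
FROM students
GROUP BY major
HAVING AVG(gpa) > 2.88

Result:
  Psychology: avg=2.97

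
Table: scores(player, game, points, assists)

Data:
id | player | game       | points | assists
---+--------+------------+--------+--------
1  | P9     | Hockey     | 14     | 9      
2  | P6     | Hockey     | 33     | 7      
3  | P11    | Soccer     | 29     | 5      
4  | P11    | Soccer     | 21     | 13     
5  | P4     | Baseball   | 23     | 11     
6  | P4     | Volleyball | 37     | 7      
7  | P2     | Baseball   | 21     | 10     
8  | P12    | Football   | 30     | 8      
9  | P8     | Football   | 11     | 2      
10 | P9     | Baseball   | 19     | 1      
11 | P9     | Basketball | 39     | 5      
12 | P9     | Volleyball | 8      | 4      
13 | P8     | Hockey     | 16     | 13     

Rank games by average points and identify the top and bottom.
SELECT game, AVG(points)
FROM scores
GROUP BY game
ORDER BY AVG(points)

All groups:
  Football: 20.50
  Baseball: 21.00
  Hockey: 21.00
  Volleyball: 22.50
  Soccer: 25.00
  Basketball: 39.00

Highest: Basketball (39.00)
Lowest: Football (20.50)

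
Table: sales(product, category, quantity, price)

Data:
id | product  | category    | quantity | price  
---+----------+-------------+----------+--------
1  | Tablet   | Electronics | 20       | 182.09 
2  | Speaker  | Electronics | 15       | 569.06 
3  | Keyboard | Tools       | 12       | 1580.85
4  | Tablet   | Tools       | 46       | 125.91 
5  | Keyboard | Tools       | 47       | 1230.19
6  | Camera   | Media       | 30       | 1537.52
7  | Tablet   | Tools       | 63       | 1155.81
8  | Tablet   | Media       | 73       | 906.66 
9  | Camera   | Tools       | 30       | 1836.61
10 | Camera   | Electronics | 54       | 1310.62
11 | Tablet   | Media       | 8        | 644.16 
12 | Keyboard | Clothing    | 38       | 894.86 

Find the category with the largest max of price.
SELECT category, MAX(price) as val
FROM sales
GROUP BY category
ORDER BY val DESC
LIMIT 1

Result: Tools with max(price) = 1836.61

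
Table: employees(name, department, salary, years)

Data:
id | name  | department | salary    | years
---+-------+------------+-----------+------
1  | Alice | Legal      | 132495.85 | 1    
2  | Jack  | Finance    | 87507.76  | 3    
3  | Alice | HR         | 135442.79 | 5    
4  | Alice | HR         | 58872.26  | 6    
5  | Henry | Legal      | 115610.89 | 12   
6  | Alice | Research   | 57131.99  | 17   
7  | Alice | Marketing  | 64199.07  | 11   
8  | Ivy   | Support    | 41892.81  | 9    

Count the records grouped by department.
SELECT department, COUNT(*) as count
FROM employees
GROUP BY department

Result:
  Finance: 1
  HR: 2
  Legal: 2
  Marketing: 1
  Research: 1
  Support: 1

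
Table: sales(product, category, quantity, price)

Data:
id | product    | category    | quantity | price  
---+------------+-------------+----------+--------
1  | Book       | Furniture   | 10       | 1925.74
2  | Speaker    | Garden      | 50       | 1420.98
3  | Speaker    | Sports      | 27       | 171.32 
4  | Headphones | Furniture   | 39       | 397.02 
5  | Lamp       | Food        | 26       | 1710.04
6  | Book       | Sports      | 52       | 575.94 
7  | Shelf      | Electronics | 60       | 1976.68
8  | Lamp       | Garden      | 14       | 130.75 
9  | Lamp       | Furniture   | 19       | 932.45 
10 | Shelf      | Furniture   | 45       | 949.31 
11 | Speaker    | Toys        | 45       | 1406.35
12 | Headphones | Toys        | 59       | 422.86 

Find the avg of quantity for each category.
SELECT category, AVG(quantity) as result
FROM sales
GROUP BY category

Result:
  Electronics: 60.00
  Food: 26.00
  Furniture: 28.25
  Garden: 32.00
  Sports: 39.50
  Toys: 52.00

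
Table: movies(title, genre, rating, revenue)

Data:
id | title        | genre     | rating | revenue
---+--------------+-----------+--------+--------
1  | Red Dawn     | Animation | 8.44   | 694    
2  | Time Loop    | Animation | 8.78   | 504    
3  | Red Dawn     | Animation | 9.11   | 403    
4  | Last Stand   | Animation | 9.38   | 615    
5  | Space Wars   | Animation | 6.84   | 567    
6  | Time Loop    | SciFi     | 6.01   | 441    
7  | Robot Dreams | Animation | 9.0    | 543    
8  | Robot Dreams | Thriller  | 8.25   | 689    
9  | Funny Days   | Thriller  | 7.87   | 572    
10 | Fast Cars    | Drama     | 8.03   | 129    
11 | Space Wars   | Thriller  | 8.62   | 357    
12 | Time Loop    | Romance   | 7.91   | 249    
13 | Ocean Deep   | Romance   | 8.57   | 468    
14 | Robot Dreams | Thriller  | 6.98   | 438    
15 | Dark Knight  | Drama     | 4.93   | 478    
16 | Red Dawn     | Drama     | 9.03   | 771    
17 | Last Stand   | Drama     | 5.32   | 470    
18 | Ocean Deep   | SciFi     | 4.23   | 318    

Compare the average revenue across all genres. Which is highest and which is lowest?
SELECT genre, AVG(revenue)
FROM movies
GROUP BY genre
ORDER BY AVG(revenue)

All groups:
  Romance: 358.50
  SciFi: 379.50
  Drama: 462.00
  Thriller: 514.00
  Animation: 554.33

Highest: Animation (554.33)
Lowest: Romance (358.50)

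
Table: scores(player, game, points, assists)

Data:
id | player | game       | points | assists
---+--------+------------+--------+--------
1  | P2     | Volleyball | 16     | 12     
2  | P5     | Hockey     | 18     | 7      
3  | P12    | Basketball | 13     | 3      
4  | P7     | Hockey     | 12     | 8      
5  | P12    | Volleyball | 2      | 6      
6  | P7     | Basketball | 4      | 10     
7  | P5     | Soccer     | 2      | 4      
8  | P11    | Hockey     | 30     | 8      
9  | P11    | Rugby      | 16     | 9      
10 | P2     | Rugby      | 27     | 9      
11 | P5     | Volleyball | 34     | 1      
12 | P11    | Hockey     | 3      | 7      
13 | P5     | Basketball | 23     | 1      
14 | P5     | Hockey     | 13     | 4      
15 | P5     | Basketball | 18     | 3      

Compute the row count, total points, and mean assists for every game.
SELECT game,
       COUNT(*) as cnt,
       SUM(points) as total_points,
       AVG(assists) as avg_assists
FROM scores
GROUP BY game

Result:
  Basketball: 4 records, 58 total points, 4.25 avg assists
  Hockey: 5 records, 76 total points, 6.80 avg assists
  Rugby: 2 records, 43 total points, 9.00 avg assists
  Soccer: 1 records, 2 total points, 4.00 avg assists
  Volleyball: 3 records, 52 total points, 6.33 avg assists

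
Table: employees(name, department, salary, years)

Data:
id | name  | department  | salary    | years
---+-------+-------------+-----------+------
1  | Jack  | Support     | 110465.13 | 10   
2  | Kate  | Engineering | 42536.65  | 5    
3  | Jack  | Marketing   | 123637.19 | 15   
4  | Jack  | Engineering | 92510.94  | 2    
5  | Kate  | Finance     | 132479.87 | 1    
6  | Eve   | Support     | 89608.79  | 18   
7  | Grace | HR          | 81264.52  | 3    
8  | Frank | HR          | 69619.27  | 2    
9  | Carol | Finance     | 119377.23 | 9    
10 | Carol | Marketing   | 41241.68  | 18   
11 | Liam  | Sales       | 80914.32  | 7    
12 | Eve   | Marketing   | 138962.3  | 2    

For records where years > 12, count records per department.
SELECT department, COUNT(*)
FROM employees
WHERE years > 12
GROUP BY department

Note: WHERE filters rows before grouping.

Result:
  Marketing: 2
  Support: 1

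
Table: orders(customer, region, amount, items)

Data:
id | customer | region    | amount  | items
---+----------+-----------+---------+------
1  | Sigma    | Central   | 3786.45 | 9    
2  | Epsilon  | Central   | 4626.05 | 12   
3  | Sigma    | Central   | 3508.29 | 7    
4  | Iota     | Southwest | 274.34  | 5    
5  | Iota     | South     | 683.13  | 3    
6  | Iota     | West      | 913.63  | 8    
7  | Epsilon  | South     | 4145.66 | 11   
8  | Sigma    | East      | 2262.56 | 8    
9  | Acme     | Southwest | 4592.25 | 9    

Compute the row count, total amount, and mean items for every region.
SELECT region,
       COUNT(*) as cnt,
       SUM(amount) as total_amount,
       AVG(items) as avg_items
FROM orders
GROUP BY region

Result:
  Central: 3 records, 11920.79 total amount, 9.33 avg items
  East: 1 records, 2262.56 total amount, 8.00 avg items
  South: 2 records, 4828.79 total amount, 7.00 avg items
  Southwest: 2 records, 4866.59 total amount, 7.00 avg items
  West: 1 records, 913.63 total amount, 8.00 avg items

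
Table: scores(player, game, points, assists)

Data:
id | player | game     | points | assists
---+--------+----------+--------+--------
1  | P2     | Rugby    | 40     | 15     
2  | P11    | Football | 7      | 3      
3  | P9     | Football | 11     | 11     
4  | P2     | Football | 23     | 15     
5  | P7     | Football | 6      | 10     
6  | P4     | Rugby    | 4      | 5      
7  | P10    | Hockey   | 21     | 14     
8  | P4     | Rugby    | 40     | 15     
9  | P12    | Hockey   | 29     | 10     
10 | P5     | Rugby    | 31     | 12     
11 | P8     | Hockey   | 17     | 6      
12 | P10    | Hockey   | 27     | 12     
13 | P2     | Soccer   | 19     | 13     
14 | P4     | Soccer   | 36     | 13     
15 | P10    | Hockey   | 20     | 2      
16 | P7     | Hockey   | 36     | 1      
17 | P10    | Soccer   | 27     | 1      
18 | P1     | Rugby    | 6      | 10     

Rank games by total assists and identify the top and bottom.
SELECT game, SUM(assists)
FROM scores
GROUP BY game
ORDER BY SUM(assists)

All groups:
  Soccer: 27
  Football: 39
  Hockey: 45
  Rugby: 57

Highest: Rugby (57)
Lowest: Soccer (27)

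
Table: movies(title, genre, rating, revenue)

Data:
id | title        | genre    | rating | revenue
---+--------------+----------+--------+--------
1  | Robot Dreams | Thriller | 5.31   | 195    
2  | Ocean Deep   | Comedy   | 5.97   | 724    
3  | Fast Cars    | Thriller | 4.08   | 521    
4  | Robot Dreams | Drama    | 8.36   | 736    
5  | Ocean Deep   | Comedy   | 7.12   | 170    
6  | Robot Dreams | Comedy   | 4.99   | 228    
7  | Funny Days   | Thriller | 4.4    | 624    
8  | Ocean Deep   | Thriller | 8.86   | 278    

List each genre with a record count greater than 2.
SELECT genre, COUNT(*) as cnt
FROM movies
GROUP BY genre
HAVING COUNT(*) > 2

Result:
  Comedy: 3
  Thriller: 4

Note: HAVING filters groups after aggregation, WHERE filters rows before.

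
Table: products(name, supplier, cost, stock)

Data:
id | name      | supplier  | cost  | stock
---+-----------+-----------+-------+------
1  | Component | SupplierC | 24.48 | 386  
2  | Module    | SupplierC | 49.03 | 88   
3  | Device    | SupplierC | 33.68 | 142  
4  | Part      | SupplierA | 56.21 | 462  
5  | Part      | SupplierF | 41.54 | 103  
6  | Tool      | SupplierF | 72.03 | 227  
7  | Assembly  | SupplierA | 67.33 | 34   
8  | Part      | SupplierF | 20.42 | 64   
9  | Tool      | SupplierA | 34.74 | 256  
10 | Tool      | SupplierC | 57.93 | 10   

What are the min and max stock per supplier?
SELECT supplier, MIN(stock), MAX(stock)
FROM products
GROUP BY supplier

Result:
  SupplierA: min=34, max=462
  SupplierC: min=10, max=386
  SupplierF: min=64, max=227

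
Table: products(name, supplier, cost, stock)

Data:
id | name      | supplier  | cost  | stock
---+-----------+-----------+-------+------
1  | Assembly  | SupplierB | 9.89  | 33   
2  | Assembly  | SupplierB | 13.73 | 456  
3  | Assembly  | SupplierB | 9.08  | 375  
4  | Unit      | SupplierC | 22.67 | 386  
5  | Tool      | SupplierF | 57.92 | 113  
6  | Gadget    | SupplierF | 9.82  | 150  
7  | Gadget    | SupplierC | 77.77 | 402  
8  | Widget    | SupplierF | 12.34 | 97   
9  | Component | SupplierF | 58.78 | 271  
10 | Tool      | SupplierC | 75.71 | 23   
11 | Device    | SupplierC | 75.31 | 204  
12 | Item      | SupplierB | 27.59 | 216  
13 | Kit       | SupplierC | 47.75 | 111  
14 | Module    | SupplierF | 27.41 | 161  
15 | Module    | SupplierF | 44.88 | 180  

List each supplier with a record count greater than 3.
SELECT supplier, COUNT(*) as cnt
FROM products
GROUP BY supplier
HAVING COUNT(*) > 3

Result:
  SupplierB: 4
  SupplierC: 5
  SupplierF: 6

Note: HAVING filters groups after aggregation, WHERE filters rows before.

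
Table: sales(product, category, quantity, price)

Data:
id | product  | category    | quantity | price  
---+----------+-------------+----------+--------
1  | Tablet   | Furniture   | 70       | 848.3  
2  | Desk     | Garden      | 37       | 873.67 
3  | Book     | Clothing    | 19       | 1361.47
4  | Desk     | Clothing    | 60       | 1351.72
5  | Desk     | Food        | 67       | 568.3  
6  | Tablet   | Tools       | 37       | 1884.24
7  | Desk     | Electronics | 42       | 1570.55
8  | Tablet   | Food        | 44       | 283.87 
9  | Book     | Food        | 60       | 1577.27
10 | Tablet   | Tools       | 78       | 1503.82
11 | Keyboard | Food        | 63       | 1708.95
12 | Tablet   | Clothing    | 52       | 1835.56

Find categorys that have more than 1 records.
SELECT category, COUNT(*) as cnt
FROM sales
GROUP BY category
HAVING COUNT(*) > 1

Result:
  Clothing: 3
  Food: 4
  Tools: 2

Note: HAVING filters groups after aggregation, WHERE filters rows before.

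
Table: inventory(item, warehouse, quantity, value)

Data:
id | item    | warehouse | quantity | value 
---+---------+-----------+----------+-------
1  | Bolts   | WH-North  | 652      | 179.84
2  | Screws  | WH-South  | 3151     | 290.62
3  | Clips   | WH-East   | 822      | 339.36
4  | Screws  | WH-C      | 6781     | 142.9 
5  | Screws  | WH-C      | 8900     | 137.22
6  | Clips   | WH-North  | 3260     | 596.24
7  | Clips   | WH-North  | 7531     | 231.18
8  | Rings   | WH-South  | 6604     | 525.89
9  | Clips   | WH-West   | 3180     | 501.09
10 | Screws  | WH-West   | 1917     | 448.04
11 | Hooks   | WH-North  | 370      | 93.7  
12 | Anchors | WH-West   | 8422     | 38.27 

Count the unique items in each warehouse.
SELECT warehouse, COUNT(DISTINCT item)
FROM inventory
GROUP BY warehouse

Result:
  WH-C: 1 distinct
  WH-East: 1 distinct
  WH-North: 3 distinct
  WH-South: 2 distinct
  WH-West: 3 distinct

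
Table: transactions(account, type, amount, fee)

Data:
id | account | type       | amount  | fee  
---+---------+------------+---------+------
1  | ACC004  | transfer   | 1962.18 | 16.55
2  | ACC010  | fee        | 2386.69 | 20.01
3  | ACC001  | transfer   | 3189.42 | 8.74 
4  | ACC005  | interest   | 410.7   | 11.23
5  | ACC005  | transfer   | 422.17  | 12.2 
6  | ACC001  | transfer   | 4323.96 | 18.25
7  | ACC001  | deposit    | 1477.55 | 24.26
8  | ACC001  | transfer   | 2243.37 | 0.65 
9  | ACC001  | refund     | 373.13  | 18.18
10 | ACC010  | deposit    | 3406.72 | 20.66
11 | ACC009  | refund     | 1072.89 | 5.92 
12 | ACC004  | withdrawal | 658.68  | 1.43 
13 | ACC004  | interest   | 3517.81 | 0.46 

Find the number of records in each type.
SELECT type, COUNT(*) as count
FROM transactions
GROUP BY type

Result:
  deposit: 2
  fee: 1
  interest: 2
  refund: 2
  transfer: 5
  withdrawal: 1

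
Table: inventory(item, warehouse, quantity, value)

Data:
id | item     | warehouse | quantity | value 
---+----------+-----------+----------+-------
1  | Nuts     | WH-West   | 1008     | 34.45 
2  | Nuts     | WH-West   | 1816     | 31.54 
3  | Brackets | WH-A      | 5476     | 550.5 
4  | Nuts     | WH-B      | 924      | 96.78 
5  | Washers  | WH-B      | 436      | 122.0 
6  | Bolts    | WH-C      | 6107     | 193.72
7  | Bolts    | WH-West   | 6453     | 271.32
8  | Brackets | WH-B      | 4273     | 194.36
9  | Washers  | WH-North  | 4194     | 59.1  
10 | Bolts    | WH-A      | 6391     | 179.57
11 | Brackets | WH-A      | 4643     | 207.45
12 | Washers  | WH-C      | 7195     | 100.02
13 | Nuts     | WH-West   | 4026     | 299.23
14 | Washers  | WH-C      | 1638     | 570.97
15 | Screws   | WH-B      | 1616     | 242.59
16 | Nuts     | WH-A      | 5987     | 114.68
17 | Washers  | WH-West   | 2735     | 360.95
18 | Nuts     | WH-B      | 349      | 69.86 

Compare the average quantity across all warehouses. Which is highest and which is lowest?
SELECT warehouse, AVG(quantity)
FROM inventory
GROUP BY warehouse
ORDER BY AVG(quantity)

All groups:
  WH-B: 1519.60
  WH-West: 3207.60
  WH-North: 4194.00
  WH-C: 4980.00
  WH-A: 5624.25

Highest: WH-A (5624.25)
Lowest: WH-B (1519.60)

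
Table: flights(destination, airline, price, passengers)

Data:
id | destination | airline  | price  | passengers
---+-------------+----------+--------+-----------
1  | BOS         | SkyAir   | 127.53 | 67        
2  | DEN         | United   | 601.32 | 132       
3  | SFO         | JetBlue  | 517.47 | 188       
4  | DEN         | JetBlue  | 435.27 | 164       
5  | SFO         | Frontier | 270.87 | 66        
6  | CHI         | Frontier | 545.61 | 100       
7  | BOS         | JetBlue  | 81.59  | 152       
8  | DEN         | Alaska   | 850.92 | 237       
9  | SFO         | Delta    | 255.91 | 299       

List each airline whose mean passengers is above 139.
SELECT airline, AVG(passengers)
FROM flights
GROUP BY airline
HAVING AVG(passengers) > 139

Result:
  Alaska: avg=237.00
  Delta: avg=299.00
  JetBlue: avg=168.00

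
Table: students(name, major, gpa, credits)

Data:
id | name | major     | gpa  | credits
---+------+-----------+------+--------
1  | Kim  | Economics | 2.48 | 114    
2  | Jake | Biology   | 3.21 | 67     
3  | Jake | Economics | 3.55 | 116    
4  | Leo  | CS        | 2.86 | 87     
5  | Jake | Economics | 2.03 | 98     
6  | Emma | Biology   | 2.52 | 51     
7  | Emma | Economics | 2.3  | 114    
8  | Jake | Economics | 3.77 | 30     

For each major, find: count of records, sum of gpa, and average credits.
SELECT major,
       COUNT(*) as cnt,
       SUM(gpa) as total_gpa,
       AVG(credits) as avg_credits
FROM students
GROUP BY major

Result:
  Biology: 2 records, 5.73 total gpa, 59.00 avg credits
  CS: 1 records, 2.86 total gpa, 87.00 avg credits
  Economics: 5 records, 14.13 total gpa, 94.40 avg credits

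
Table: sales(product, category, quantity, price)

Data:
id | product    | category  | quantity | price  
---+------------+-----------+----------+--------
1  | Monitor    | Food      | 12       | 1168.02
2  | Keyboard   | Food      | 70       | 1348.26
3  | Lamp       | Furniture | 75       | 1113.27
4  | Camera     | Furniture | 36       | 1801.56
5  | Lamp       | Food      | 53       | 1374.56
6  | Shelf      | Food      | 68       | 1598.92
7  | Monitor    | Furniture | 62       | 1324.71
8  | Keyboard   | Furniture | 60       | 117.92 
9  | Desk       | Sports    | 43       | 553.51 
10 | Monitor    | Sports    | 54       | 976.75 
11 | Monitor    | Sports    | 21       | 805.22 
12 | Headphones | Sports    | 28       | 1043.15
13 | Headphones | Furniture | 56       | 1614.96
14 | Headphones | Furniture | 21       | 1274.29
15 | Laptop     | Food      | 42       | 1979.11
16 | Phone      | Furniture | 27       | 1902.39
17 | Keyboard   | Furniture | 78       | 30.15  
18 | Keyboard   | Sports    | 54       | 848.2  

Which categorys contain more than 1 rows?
SELECT category, COUNT(*) as cnt
FROM sales
GROUP BY category
HAVING COUNT(*) > 1

Result:
  Food: 5
  Furniture: 8
  Sports: 5

Note: HAVING filters groups after aggregation, WHERE filters rows before.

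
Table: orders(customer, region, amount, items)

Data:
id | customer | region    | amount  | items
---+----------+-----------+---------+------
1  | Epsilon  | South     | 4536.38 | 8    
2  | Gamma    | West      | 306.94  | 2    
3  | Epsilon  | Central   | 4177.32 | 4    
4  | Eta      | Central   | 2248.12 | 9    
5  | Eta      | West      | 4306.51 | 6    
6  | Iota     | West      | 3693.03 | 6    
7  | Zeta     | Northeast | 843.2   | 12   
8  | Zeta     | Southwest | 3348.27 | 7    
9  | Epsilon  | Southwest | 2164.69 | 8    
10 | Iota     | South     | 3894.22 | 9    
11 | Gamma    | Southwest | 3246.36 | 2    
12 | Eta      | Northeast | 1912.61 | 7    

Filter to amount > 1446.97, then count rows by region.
SELECT region, COUNT(*)
FROM orders
WHERE amount > 1446.97
GROUP BY region

Note: WHERE filters rows before grouping.

Result:
  Central: 2
  Northeast: 1
  South: 2
  Southwest: 3
  West: 2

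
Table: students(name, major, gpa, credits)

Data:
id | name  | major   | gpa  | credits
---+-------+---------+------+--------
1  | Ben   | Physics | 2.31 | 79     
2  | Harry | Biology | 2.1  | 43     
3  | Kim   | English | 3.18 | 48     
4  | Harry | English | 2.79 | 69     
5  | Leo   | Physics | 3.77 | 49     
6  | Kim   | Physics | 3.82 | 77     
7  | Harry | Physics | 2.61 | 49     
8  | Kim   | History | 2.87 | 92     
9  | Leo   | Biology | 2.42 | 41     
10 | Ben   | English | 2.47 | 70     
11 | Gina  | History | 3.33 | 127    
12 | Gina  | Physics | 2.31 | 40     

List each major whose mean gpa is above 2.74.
SELECT major, AVG(gpa)
FROM students
GROUP BY major
HAVING AVG(gpa) > 2.74

Result:
  English: avg=2.81
  History: avg=3.10
  Physics: avg=2.96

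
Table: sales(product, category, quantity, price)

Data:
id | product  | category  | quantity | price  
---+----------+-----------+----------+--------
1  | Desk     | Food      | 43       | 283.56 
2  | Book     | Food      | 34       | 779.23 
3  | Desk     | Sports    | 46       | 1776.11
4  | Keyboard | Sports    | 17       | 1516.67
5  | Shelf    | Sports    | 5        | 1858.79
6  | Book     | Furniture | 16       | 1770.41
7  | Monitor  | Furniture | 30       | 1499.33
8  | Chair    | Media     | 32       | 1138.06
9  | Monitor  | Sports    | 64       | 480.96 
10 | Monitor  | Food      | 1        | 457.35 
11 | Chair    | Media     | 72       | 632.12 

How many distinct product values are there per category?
SELECT category, COUNT(DISTINCT product)
FROM sales
GROUP BY category

Result:
  Food: 3 distinct
  Furniture: 2 distinct
  Media: 1 distinct
  Sports: 4 distinct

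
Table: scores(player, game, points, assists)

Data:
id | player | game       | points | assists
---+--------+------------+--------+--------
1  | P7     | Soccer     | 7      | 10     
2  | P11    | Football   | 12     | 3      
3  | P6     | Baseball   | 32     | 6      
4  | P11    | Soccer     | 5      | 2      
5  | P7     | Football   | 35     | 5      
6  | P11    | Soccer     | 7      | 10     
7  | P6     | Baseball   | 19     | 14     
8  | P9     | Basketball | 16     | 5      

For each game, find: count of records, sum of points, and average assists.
SELECT game,
       COUNT(*) as cnt,
       SUM(points) as total_points,
       AVG(assists) as avg_assists
FROM scores
GROUP BY game

Result:
  Baseball: 2 records, 51 total points, 10.00 avg assists
  Basketball: 1 records, 16 total points, 5.00 avg assists
  Football: 2 records, 47 total points, 4.00 avg assists
  Soccer: 3 records, 19 total points, 7.33 avg assists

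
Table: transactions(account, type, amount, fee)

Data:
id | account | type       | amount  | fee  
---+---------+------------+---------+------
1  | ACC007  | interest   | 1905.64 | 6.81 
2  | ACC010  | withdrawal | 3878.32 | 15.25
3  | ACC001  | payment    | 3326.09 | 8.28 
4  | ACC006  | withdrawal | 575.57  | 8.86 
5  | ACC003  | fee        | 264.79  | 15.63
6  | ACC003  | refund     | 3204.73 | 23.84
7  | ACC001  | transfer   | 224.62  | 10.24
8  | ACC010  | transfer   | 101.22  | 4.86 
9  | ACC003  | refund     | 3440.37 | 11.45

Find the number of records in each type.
SELECT type, COUNT(*) as count
FROM transactions
GROUP BY type

Result:
  fee: 1
  interest: 1
  payment: 1
  refund: 2
  transfer: 2
  withdrawal: 2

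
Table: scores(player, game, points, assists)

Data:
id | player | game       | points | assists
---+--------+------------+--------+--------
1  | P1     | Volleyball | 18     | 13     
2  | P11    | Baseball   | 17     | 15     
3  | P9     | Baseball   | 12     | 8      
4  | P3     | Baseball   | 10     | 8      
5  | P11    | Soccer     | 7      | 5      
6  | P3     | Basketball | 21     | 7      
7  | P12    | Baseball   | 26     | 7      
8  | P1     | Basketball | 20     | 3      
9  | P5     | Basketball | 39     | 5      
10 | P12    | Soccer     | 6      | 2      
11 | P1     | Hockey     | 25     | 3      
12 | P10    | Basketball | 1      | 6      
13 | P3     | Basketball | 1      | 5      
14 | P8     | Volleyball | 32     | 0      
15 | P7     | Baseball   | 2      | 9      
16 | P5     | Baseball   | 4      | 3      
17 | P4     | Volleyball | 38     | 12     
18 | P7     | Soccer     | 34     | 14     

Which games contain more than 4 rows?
SELECT game, COUNT(*) as cnt
FROM scores
GROUP BY game
HAVING COUNT(*) > 4

Result:
  Baseball: 6
  Basketball: 5

Note: HAVING filters groups after aggregation, WHERE filters rows before.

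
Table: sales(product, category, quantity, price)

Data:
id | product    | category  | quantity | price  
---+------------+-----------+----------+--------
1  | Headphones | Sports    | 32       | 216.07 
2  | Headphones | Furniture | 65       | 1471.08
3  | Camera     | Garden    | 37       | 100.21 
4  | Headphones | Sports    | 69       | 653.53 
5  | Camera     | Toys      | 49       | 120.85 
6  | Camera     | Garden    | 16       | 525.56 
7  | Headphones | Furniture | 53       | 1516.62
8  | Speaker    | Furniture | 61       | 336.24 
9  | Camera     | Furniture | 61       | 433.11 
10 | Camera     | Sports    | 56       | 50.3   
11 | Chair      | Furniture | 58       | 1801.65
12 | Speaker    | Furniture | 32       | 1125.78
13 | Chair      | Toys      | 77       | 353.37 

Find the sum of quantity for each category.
SELECT category, SUM(quantity) as result
FROM sales
GROUP BY category

Result:
  Furniture: 330
  Garden: 53
  Sports: 157
  Toys: 126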